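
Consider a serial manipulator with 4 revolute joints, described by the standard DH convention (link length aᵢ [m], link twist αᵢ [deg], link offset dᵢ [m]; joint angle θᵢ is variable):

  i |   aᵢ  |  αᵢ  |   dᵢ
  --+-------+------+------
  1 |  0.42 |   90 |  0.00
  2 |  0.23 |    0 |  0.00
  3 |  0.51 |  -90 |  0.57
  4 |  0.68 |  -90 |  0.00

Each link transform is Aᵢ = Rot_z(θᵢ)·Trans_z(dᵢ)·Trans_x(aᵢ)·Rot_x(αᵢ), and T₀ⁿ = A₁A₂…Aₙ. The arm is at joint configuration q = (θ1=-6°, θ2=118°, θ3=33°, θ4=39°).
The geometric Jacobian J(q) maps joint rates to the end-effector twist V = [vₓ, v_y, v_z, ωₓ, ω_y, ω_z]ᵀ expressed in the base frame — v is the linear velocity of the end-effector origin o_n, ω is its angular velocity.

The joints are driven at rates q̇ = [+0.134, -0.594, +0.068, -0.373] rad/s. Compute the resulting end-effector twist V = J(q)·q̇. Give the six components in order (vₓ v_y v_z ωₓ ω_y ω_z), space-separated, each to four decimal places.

o_n = [-0.6078, -0.0790, 0.7065]
J₁: ẑ×o_n = [0.0790, -0.6078, 0.0000], ω = ẑ
J2: z=[-0.1045, -0.9945, 0.0000] o=[0.4177, -0.0439, 0.0000] → [-0.7027, 0.0739, -1.0162, -0.1045, -0.9945, 0.0000]
J3: z=[-0.1045, -0.9945, 0.0000] o=[0.3103, -0.0326, 0.2031] → [-0.5007, 0.0526, -0.9083, -0.1045, -0.9945, 0.0000]
J4: z=[-0.4822, 0.0507, -0.8746] o=[-0.1929, -0.5529, 0.4503] → [0.4275, 0.4864, -0.2075, -0.4822, 0.0507, -0.8746]
V = J·q̇ = [0.2345, -0.3032, 0.6193, 0.2348, 0.5042, 0.4602]

0.2345 -0.3032 0.6193 0.2348 0.5042 0.4602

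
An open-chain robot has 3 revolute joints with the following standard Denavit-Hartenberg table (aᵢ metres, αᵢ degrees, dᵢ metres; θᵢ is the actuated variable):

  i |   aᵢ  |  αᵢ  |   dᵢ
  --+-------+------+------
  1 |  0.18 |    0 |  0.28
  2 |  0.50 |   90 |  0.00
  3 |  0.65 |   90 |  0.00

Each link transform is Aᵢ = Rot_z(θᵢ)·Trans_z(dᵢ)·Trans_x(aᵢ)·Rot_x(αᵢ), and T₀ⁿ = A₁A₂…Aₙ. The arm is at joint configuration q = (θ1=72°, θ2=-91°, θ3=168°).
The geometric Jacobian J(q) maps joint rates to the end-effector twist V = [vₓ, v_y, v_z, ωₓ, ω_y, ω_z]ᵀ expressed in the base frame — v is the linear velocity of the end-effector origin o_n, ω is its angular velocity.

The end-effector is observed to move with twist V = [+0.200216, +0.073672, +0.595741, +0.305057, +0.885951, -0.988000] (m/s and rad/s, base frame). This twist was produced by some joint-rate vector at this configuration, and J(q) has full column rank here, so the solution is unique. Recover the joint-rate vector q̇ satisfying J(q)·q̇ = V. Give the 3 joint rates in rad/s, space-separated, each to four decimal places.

-0.2150 -0.7730 -0.9370

o_n = [-0.0728, 0.2154, 0.4151]
J₁: ẑ×o_n = [-0.2154, -0.0728, 0.0000], ω = ẑ
J2: z=[0.0000, 0.0000, 1.0000] o=[0.0556, 0.1712, 0.2800] → [-0.0442, -0.1284, 0.0000, 0.0000, 0.0000, 1.0000]
J3: z=[-0.3256, -0.9455, 0.0000] o=[0.5284, 0.0084, 0.2800] → [-0.1278, 0.0440, -0.6358, -0.3256, -0.9455, 0.0000]
q̇ = J⁺·V = [-0.2150, -0.7730, -0.9370]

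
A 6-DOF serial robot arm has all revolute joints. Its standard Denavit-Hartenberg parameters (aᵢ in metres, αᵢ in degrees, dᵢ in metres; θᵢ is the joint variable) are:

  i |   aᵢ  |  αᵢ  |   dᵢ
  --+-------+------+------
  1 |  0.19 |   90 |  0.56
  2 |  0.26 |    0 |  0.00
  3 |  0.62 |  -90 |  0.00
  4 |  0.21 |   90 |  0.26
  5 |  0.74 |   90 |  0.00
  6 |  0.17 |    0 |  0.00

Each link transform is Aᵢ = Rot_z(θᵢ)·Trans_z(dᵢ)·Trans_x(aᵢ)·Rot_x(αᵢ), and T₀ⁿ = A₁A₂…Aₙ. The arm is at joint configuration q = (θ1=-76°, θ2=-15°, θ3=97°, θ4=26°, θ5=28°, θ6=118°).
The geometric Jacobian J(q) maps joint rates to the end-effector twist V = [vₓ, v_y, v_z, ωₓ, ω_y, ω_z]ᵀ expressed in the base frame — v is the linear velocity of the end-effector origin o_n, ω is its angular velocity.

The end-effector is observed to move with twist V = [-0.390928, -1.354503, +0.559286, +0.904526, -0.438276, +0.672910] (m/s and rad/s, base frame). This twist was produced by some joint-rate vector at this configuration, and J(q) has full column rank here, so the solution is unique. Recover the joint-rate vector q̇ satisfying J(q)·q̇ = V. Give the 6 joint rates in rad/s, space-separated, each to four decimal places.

0.7980 -0.1210 -0.9210 -0.9360 0.2280 -0.3180

o_n = [0.2236, -0.0178, 1.9569]
J₁: ẑ×o_n = [0.0178, 0.2236, -0.0000], ω = ẑ
J2: z=[-0.9703, -0.2419, 0.0000] o=[0.0460, -0.1844, 0.5600] → [-0.3379, 1.3554, -0.1186, -0.9703, -0.2419, 0.0000]
J3: z=[-0.9703, -0.2419, 0.0000] o=[0.1067, -0.4280, 0.4927] → [-0.3542, 1.4207, -0.3698, -0.9703, -0.2419, 0.0000]
J4: z=[-0.2396, 0.9609, 0.1392] o=[0.1276, -0.5118, 1.1067] → [0.7482, 0.2170, -0.2106, -0.2396, 0.9609, 0.1392]
J5: z=[-0.8573, -0.2766, 0.4341] o=[0.1610, -0.2652, 1.3298] → [-0.2809, 0.5648, -0.1947, -0.8573, -0.2766, 0.4341]
J6: z=[0.4254, -0.8556, 0.2950] o=[0.3754, 0.0586, 1.9597] → [0.0249, -0.0436, -0.1624, 0.4254, -0.8556, 0.2950]
q̇ = J⁺·V = [0.7980, -0.1210, -0.9210, -0.9360, 0.2280, -0.3180]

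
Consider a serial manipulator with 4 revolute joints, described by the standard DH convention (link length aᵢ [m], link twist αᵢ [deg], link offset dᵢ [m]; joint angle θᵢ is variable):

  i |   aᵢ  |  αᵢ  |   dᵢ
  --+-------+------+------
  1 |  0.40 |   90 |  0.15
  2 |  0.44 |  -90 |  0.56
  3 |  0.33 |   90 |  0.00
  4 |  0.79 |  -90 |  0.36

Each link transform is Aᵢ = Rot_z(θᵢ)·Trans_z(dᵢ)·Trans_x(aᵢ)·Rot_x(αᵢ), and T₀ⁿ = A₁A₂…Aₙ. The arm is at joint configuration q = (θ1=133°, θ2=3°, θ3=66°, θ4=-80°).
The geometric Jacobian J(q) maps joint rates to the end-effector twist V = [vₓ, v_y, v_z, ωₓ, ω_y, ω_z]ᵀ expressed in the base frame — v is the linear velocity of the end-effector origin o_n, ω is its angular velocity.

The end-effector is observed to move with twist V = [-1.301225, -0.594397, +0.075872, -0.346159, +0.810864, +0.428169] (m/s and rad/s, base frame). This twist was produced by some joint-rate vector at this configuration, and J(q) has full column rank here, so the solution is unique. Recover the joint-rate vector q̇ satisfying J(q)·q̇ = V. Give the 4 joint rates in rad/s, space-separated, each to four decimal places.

0.5910 -0.0650 -0.2060 0.8970

o_n = [-0.7491, 1.2134, -0.5767]
J₁: ẑ×o_n = [-1.2134, -0.7491, 0.0000], ω = ẑ
J2: z=[0.7314, 0.6820, 0.0000] o=[-0.2728, 0.2925, 0.1500] → [-0.4956, 0.5315, 0.9983, 0.7314, 0.6820, 0.0000]
J3: z=[0.0357, -0.0383, 0.9986] o=[-0.1629, 0.9958, 0.1730] → [-0.1885, -0.5587, -0.0147, 0.0357, -0.0383, 0.9986]
J4: z=[-0.3247, 0.9446, 0.0478] o=[-0.4748, 0.8882, 0.1801] → [-0.7304, -0.2589, 0.1536, -0.3247, 0.9446, 0.0478]
q̇ = J⁺·V = [0.5910, -0.0650, -0.2060, 0.8970]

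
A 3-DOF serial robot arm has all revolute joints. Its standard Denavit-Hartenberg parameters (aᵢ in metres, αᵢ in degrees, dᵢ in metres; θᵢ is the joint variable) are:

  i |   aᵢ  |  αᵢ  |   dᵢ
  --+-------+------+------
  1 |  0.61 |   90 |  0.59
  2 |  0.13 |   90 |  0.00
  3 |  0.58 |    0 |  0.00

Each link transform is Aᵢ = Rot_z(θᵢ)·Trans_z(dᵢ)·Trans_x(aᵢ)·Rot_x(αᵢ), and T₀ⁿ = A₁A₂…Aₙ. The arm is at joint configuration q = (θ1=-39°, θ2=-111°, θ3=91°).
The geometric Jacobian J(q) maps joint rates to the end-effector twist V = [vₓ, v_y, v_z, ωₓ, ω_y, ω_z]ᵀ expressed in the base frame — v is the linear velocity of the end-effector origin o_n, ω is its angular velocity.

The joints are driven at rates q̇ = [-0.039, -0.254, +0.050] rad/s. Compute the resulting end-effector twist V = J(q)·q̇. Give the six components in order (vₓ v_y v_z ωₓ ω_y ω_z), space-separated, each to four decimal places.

-0.0452 0.0088 0.0380 0.1236 0.2268 -0.0211

o_n = [0.0757, -0.8075, 0.4781]
J₁: ẑ×o_n = [0.8075, 0.0757, -0.0000], ω = ẑ
J2: z=[-0.6293, -0.7771, 0.0000] o=[0.4741, -0.3839, 0.5900] → [0.0870, -0.0704, -0.0430, -0.6293, -0.7771, 0.0000]
J3: z=[-0.7255, 0.5875, 0.3584] o=[0.4379, -0.3546, 0.4686] → [0.1679, -0.1229, 0.5414, -0.7255, 0.5875, 0.3584]
V = J·q̇ = [-0.0452, 0.0088, 0.0380, 0.1236, 0.2268, -0.0211]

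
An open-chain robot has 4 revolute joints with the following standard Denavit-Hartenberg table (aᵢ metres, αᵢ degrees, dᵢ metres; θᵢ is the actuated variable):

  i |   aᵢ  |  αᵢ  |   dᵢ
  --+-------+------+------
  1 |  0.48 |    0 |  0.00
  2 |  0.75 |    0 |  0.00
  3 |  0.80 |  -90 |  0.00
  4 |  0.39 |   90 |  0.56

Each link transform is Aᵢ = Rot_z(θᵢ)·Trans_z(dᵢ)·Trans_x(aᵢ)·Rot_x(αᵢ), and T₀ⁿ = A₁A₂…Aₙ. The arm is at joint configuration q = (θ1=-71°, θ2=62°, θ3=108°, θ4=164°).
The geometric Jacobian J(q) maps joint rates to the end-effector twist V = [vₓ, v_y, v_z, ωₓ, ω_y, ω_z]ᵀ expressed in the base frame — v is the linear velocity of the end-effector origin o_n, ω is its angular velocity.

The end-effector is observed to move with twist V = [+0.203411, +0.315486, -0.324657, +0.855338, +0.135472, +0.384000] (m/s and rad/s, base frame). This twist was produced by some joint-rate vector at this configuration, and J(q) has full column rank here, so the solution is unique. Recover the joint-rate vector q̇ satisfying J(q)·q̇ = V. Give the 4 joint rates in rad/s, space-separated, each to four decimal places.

0.6350 -0.1460 -0.1050 -0.8660

o_n = [0.2774, -0.2389, -0.1075]
J₁: ẑ×o_n = [0.2389, 0.2774, -0.0000], ω = ẑ
J2: z=[0.0000, 0.0000, 1.0000] o=[0.1563, -0.4538, 0.0000] → [-0.2149, 0.1212, 0.0000, 0.0000, 0.0000, 1.0000]
J3: z=[0.0000, 0.0000, 1.0000] o=[0.8970, -0.5712, 0.0000] → [-0.3323, -0.6196, 0.0000, 0.0000, 0.0000, 1.0000]
J4: z=[-0.9877, -0.1564, 0.0000] o=[0.7719, 0.2190, 0.0000] → [0.0168, -0.1062, 0.3749, -0.9877, -0.1564, 0.0000]
q̇ = J⁺·V = [0.6350, -0.1460, -0.1050, -0.8660]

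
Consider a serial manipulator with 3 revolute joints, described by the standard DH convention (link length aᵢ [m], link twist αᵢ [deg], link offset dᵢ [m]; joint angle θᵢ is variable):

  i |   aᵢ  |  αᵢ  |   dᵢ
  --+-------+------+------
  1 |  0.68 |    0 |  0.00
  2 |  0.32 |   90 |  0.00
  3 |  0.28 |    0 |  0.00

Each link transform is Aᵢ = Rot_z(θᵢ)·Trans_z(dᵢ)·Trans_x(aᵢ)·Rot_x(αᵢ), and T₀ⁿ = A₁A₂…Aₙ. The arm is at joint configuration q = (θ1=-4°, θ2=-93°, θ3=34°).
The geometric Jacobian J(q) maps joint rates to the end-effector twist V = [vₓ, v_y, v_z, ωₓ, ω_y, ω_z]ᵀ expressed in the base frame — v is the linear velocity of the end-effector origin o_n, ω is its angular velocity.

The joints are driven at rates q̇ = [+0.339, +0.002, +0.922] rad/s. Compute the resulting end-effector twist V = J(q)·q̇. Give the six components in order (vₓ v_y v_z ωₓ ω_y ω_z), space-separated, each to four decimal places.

o_n = [0.6111, -0.5954, 0.1566]
J₁: ẑ×o_n = [0.5954, 0.6111, -0.0000], ω = ẑ
J2: z=[0.0000, 0.0000, 1.0000] o=[0.6783, -0.0474, 0.0000] → [0.5480, -0.0673, 0.0000, 0.0000, 0.0000, 1.0000]
J3: z=[-0.9925, 0.1219, 0.0000] o=[0.6393, -0.3650, 0.0000] → [0.0191, 0.1554, 0.2321, -0.9925, 0.1219, 0.0000]
V = J·q̇ = [0.2205, 0.3503, 0.2140, -0.9151, 0.1124, 0.3410]

0.2205 0.3503 0.2140 -0.9151 0.1124 0.3410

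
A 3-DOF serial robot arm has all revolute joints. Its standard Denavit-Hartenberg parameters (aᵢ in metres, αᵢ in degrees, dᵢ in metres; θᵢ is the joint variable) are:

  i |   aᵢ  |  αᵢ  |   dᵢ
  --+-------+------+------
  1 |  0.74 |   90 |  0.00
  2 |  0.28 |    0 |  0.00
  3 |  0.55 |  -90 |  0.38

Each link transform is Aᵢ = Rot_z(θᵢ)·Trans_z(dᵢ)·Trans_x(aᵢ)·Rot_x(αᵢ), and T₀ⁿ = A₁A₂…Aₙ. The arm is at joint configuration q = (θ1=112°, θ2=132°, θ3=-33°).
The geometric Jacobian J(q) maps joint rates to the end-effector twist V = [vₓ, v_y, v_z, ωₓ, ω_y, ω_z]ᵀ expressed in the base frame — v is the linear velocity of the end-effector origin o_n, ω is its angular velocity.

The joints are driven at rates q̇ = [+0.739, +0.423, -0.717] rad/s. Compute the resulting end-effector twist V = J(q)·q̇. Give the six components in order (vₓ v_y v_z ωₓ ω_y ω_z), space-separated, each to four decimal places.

o_n = [0.1775, 0.5750, 0.7513]
J₁: ẑ×o_n = [-0.5750, 0.1775, 0.0000], ω = ẑ
J2: z=[0.9272, 0.3746, 0.0000] o=[-0.2772, 0.6861, 0.0000] → [0.2814, -0.6966, -0.2734, 0.9272, 0.3746, 0.0000]
J3: z=[0.9272, 0.3746, 0.0000] o=[-0.2070, 0.5124, 0.2081] → [0.2035, -0.5037, -0.0860, 0.9272, 0.3746, 0.0000]
V = J·q̇ = [-0.4518, 0.1977, -0.0540, -0.2726, -0.1101, 0.7390]

-0.4518 0.1977 -0.0540 -0.2726 -0.1101 0.7390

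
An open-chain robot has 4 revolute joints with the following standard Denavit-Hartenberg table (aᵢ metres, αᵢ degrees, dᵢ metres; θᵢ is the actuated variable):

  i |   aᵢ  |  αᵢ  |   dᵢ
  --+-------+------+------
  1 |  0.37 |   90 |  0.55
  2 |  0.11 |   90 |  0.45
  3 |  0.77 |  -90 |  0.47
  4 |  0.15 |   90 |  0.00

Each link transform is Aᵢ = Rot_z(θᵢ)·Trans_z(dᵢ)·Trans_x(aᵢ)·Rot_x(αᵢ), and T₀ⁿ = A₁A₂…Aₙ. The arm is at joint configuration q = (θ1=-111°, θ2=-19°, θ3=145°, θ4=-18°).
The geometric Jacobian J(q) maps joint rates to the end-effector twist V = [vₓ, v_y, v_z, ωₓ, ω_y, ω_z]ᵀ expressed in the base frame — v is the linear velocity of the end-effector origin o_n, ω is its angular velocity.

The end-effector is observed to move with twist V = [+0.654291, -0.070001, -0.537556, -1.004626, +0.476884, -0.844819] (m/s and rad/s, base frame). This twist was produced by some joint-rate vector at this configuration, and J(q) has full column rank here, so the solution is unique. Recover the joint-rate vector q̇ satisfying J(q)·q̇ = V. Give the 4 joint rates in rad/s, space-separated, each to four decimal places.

o_n = [-0.7651, 0.7232, 0.2694]
J₁: ẑ×o_n = [-0.7232, -0.7651, 0.0000], ω = ẑ
J2: z=[-0.9336, 0.3584, 0.0000] o=[-0.1326, -0.3454, 0.5500] → [-0.1006, -0.2620, -0.7710, -0.9336, 0.3584, 0.0000]
J3: z=[0.1167, 0.3039, -0.9455] o=[-0.5900, -0.2813, 0.5142] → [0.8753, 0.1942, 0.1704, 0.1167, 0.3039, -0.9455]
J4: z=[0.9591, 0.2127, 0.1867] o=[-0.7337, 0.5766, 0.2751] → [-0.0286, -0.0003, 0.1472, 0.9591, 0.2127, 0.1867]
q̇ = J⁺·V = [0.0280, 0.8180, 0.8530, -0.3550]

0.0280 0.8180 0.8530 -0.3550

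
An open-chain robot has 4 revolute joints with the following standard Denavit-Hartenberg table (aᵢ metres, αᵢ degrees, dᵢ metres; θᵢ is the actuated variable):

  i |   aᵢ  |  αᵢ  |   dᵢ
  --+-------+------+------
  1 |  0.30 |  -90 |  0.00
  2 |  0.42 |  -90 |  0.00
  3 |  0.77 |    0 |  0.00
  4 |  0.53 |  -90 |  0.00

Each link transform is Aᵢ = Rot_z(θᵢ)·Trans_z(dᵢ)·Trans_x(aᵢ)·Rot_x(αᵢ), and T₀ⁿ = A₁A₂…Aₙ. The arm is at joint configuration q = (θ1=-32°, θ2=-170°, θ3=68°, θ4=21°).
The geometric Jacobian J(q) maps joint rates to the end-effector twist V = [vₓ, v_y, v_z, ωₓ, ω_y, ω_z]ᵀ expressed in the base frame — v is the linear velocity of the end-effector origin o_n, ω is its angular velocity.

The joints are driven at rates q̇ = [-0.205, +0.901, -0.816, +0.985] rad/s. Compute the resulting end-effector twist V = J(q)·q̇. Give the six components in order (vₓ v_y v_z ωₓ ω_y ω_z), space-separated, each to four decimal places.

-0.3647 0.6019 0.7224 0.5023 0.7485 -0.0386

o_n = [-1.0041, -0.8393, 0.1246]
J₁: ẑ×o_n = [0.8393, -1.0041, 0.0000], ω = ẑ
J2: z=[0.5299, 0.8480, 0.0000] o=[0.2544, -0.1590, 0.0000] → [0.1057, -0.0660, 0.7068, 0.5299, 0.8480, 0.0000]
J3: z=[0.1473, -0.0920, 0.9848] o=[-0.0964, 0.0602, 0.0729] → [0.8811, -0.9016, -0.2160, 0.1473, -0.0920, 0.9848]
J4: z=[0.1473, -0.0920, 0.9848] o=[-0.7156, -0.3947, 0.1230] → [0.4377, -0.2844, -0.0920, 0.1473, -0.0920, 0.9848]
V = J·q̇ = [-0.3647, 0.6019, 0.7224, 0.5023, 0.7485, -0.0386]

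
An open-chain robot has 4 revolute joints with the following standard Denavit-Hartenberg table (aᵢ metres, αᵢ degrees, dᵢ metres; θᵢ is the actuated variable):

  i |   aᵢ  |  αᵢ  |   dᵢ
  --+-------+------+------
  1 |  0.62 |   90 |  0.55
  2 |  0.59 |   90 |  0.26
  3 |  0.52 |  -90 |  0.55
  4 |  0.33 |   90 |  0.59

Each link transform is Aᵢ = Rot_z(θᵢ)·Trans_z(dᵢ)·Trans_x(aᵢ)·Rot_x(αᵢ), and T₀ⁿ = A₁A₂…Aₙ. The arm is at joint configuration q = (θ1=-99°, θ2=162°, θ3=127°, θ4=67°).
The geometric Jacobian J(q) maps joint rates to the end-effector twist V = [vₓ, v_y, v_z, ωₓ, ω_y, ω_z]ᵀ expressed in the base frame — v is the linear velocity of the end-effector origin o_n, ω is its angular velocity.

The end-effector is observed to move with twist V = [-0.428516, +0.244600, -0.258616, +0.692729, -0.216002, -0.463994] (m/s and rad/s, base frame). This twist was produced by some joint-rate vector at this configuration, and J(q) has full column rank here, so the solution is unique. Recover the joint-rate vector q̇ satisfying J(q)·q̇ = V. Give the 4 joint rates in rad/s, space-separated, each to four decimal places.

o_n = [-0.5673, -0.8766, 0.7002]
J₁: ẑ×o_n = [0.8766, -0.5673, 0.0000], ω = ẑ
J2: z=[-0.9877, 0.1564, 0.0000] o=[-0.0970, -0.6124, 0.5500] → [0.0235, 0.1484, 0.3345, -0.9877, 0.1564, 0.0000]
J3: z=[-0.0483, -0.3052, 0.9511] o=[-0.2660, -0.0175, 0.7323] → [0.8268, -0.2881, -0.0504, -0.0483, -0.3052, 0.9511]
J4: z=[0.4756, -0.8443, -0.2468] o=[-0.7493, -0.4143, 1.1587] → [0.2730, 0.1731, -0.0661, 0.4756, -0.8443, -0.2468]
q̇ = J⁺·V = [-0.8000, -0.7210, 0.3520, -0.0050]

-0.8000 -0.7210 0.3520 -0.0050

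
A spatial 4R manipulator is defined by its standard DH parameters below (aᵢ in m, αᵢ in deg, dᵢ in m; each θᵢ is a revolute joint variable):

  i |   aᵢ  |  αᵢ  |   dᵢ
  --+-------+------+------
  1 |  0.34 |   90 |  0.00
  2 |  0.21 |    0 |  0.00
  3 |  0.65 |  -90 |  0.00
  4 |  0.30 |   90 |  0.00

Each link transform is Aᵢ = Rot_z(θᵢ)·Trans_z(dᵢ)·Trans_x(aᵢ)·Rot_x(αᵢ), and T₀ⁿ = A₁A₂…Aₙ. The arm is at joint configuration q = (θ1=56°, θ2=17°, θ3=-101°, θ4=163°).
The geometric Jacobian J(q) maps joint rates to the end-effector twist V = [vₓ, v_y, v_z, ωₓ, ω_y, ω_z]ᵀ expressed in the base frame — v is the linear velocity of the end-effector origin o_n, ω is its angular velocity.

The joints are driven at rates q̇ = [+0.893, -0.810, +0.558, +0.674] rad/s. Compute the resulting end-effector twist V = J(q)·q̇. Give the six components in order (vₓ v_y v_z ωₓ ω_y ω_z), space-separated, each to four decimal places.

-0.3385 0.0766 -0.1134 0.1659 0.6966 0.9635

o_n = [0.2509, 0.5289, -0.2997]
J₁: ẑ×o_n = [-0.5289, 0.2509, 0.0000], ω = ẑ
J2: z=[0.8290, -0.5592, 0.0000] o=[0.1901, 0.2819, 0.0000] → [0.1676, 0.2485, 0.2388, 0.8290, -0.5592, 0.0000]
J3: z=[0.8290, -0.5592, 0.0000] o=[0.3024, 0.4484, 0.0614] → [0.2019, 0.2994, 0.0380, 0.8290, -0.5592, 0.0000]
J4: z=[0.5561, 0.8245, 0.1045] o=[0.3404, 0.5047, -0.5850] → [0.2327, -0.1680, 0.0872, 0.5561, 0.8245, 0.1045]
V = J·q̇ = [-0.3385, 0.0766, -0.1134, 0.1659, 0.6966, 0.9635]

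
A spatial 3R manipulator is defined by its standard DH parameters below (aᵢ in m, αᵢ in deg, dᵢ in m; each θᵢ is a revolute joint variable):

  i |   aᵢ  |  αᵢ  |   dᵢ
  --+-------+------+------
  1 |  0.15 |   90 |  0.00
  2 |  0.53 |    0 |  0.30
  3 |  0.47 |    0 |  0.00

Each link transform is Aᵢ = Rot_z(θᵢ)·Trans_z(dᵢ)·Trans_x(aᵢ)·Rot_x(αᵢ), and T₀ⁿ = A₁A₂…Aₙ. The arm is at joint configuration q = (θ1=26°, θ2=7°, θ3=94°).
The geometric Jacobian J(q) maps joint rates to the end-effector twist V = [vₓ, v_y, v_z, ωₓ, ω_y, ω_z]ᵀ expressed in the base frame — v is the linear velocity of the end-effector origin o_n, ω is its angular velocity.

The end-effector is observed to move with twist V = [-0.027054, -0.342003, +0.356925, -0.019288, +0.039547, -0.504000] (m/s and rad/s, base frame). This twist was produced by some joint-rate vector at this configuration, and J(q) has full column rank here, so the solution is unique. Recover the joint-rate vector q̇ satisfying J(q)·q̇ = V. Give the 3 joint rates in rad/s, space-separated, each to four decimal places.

-0.5040 0.6710 -0.7150

o_n = [0.6585, -0.0126, 0.5260]
J₁: ẑ×o_n = [0.0126, 0.6585, -0.0000], ω = ẑ
J2: z=[0.4384, -0.8988, 0.0000] o=[0.1348, 0.0658, 0.0000] → [-0.4727, -0.2306, 0.4364, 0.4384, -0.8988, 0.0000]
J3: z=[0.4384, -0.8988, 0.0000] o=[0.7391, 0.0267, 0.0646] → [-0.4147, -0.2022, -0.0897, 0.4384, -0.8988, 0.0000]
q̇ = J⁺·V = [-0.5040, 0.6710, -0.7150]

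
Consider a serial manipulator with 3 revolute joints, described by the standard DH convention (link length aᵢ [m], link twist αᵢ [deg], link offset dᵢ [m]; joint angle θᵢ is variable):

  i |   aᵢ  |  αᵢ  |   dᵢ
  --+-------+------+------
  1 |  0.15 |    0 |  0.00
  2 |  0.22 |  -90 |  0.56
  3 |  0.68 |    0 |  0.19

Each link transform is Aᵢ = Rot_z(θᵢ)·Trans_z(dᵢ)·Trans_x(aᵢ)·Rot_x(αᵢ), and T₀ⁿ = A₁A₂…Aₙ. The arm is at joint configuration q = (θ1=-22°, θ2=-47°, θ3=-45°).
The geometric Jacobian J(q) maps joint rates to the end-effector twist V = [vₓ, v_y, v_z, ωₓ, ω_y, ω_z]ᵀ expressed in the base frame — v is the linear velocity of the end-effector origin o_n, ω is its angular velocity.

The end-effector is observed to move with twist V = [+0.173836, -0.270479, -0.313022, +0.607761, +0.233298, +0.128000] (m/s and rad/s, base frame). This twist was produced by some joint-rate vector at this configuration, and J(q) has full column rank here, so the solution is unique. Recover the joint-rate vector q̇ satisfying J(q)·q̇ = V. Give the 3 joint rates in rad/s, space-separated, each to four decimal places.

-0.2380 0.3660 0.6510

o_n = [0.5676, -0.6424, 1.0408]
J₁: ẑ×o_n = [0.6424, 0.5676, -0.0000], ω = ẑ
J2: z=[0.0000, 0.0000, 1.0000] o=[0.1391, -0.0562, 0.0000] → [0.5862, 0.4285, -0.0000, 0.0000, 0.0000, 1.0000]
J3: z=[0.9336, 0.3584, 0.0000] o=[0.2179, -0.2616, 0.5600] → [0.1723, -0.4489, -0.4808, 0.9336, 0.3584, 0.0000]
q̇ = J⁺·V = [-0.2380, 0.3660, 0.6510]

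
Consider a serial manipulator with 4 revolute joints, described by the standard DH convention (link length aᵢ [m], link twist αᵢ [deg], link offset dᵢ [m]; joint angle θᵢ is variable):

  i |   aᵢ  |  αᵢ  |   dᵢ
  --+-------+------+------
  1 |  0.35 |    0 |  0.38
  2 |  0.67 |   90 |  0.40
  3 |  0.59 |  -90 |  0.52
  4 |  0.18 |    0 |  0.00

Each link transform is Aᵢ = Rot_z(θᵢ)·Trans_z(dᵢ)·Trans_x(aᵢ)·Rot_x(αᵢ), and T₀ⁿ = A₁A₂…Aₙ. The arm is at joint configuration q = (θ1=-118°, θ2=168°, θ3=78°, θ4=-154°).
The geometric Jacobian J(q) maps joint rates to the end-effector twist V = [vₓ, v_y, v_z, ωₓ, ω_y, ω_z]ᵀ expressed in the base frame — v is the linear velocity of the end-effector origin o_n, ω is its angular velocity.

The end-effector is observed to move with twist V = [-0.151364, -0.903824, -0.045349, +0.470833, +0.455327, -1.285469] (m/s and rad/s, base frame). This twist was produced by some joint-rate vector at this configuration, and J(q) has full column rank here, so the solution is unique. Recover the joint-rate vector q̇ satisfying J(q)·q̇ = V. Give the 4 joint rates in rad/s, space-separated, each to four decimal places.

-0.8700 -0.2770 0.0680 -0.6660

o_n = [0.7824, -0.1125, 1.1989]
J₁: ẑ×o_n = [0.1125, 0.7824, -0.0000], ω = ẑ
J2: z=[0.0000, 0.0000, 1.0000] o=[-0.1643, -0.3090, 0.3800] → [-0.1965, 0.9467, 0.0000, 0.0000, 0.0000, 1.0000]
J3: z=[0.7660, -0.6428, 0.0000] o=[0.2664, 0.2042, 0.7800] → [-0.2692, -0.3209, 0.0890, 0.7660, -0.6428, 0.0000]
J4: z=[-0.6287, -0.7493, 0.2079] o=[0.7435, -0.0361, 1.3571] → [0.1345, -0.0914, 0.0772, -0.6287, -0.7493, 0.2079]
q̇ = J⁺·V = [-0.8700, -0.2770, 0.0680, -0.6660]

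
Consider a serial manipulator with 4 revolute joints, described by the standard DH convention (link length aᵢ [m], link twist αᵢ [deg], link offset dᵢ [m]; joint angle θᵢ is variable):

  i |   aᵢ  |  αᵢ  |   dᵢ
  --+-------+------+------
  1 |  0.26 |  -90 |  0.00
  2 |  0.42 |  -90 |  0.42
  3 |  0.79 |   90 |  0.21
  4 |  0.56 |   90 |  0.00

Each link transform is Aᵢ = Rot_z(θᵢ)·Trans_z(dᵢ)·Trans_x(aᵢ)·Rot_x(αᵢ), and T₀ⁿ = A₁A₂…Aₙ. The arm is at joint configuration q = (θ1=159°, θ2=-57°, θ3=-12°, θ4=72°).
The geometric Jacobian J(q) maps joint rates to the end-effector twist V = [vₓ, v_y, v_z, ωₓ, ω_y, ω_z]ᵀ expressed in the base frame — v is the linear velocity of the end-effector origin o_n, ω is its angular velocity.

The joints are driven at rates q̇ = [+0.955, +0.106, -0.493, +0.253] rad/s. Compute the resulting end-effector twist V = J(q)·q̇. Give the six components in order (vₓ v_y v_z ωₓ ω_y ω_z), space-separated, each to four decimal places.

o_n = [-1.7390, 0.0032, 0.7378]
J₁: ẑ×o_n = [-0.0032, -1.7390, 0.0000], ω = ẑ
J2: z=[-0.3584, -0.9336, 0.0000] o=[-0.2427, 0.0932, 0.0000] → [-0.6888, 0.2644, -1.3646, -0.3584, -0.9336, 0.0000]
J3: z=[-0.7830, 0.3006, -0.5446] o=[-0.6068, -0.2170, 0.3522] → [0.2358, 0.9185, 0.1679, -0.7830, 0.3006, -0.5446]
J4: z=[-0.2448, -0.9538, -0.1744] o=[-1.2230, -0.1564, 0.8859] → [0.1691, 0.0537, -0.5312, -0.2448, -0.9538, -0.1744]
V = J·q̇ = [-0.1495, -2.0719, -0.3618, 0.2861, -0.4884, 1.1794]

-0.1495 -2.0719 -0.3618 0.2861 -0.4884 1.1794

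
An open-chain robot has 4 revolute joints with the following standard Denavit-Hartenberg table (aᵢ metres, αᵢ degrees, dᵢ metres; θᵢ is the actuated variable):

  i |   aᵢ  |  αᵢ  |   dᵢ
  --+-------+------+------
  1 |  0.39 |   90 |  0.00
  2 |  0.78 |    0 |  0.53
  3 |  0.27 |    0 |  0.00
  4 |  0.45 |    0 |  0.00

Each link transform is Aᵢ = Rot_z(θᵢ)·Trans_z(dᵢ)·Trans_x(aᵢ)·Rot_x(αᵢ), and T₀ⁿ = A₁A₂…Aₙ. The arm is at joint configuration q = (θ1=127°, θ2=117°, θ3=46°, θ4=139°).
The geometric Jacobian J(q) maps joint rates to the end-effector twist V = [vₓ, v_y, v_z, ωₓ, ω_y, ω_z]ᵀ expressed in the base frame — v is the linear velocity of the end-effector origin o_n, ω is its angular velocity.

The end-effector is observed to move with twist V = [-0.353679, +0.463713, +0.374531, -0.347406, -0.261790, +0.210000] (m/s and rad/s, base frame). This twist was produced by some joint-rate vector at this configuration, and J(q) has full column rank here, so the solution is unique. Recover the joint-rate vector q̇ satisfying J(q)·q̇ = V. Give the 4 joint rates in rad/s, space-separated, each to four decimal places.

o_n = [0.4136, 0.3319, 0.3923]
J₁: ẑ×o_n = [-0.3319, 0.4136, 0.0000], ω = ẑ
J2: z=[0.7986, 0.6018, 0.0000] o=[-0.2347, 0.3115, 0.0000] → [0.2361, -0.3133, -0.3739, 0.7986, 0.6018, 0.0000]
J3: z=[0.7986, 0.6018, 0.0000] o=[0.4017, 0.3476, 0.6950] → [-0.1822, 0.2417, -0.0197, 0.7986, 0.6018, 0.0000]
J4: z=[0.7986, 0.6018, 0.0000] o=[0.5571, 0.1414, 0.7739] → [-0.2297, 0.3048, 0.2385, 0.7986, 0.6018, 0.0000]
q̇ = J⁺·V = [0.2100, -0.8380, 0.1350, 0.2680]

0.2100 -0.8380 0.1350 0.2680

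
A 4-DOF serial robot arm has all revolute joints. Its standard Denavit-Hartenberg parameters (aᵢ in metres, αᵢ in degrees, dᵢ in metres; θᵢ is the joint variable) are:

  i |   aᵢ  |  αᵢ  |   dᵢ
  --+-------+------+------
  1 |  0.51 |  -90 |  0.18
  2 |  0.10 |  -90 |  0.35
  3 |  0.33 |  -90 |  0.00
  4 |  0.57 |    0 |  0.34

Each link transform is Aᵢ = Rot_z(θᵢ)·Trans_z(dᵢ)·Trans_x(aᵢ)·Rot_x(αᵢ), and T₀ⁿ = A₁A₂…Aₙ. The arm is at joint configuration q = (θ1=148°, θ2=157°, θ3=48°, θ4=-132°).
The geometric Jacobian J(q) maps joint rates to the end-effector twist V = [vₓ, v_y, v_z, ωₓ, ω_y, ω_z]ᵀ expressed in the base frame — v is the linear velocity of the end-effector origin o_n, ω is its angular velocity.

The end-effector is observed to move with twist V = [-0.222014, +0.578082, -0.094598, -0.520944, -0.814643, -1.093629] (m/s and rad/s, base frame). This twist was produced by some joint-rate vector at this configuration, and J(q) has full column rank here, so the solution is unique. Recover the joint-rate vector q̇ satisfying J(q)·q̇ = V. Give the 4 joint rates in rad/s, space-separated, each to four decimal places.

o_n = [-0.5233, 0.1375, 0.6430]
J₁: ẑ×o_n = [-0.1375, -0.5233, 0.0000], ω = ẑ
J2: z=[-0.5299, -0.8480, 0.0000] o=[-0.4325, 0.2703, 0.1800] → [-0.3927, 0.2454, -0.0067, -0.5299, -0.8480, 0.0000]
J3: z=[0.3314, -0.2071, 0.9205] o=[-0.5399, -0.0753, 0.1409] → [-0.2999, -0.1511, 0.0740, 0.3314, -0.2071, 0.9205]
J4: z=[-0.2255, 0.9300, 0.2904] o=[-0.2376, 0.0249, 0.0546] → [0.5145, 0.0497, 0.2403, -0.2255, 0.9300, 0.2904]
q̇ = J⁺·V = [-0.6210, 0.8090, -0.4390, -0.2360]

-0.6210 0.8090 -0.4390 -0.2360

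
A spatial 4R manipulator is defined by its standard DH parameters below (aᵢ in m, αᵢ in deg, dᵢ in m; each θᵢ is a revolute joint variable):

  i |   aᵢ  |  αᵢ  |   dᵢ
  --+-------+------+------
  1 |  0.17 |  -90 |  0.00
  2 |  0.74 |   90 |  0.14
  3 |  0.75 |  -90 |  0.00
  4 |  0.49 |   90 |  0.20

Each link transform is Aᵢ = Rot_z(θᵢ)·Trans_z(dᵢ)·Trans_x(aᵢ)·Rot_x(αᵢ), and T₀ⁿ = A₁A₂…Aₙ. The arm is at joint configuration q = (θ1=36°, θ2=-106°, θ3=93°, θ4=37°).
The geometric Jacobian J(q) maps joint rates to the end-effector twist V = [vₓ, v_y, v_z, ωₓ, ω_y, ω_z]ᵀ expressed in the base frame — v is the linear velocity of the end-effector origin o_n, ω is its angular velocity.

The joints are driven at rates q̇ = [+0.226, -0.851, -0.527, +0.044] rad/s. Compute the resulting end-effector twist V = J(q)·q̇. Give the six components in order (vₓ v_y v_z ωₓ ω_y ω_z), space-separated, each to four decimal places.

-0.8409 -0.3683 0.7060 0.9212 -0.3855 0.3290

o_n = [-0.4864, 1.2156, 0.5432]
J₁: ẑ×o_n = [-1.2156, -0.4864, 0.0000], ω = ẑ
J2: z=[-0.5878, 0.8090, 0.0000] o=[0.1375, 0.0999, 0.0000] → [0.4395, 0.3193, -0.1510, -0.5878, 0.8090, 0.0000]
J3: z=[-0.7777, -0.5650, -0.2756] o=[-0.1098, 0.0933, 0.7113] → [0.4043, -0.0269, -1.0856, -0.7777, -0.5650, -0.2756]
J4: z=[0.2535, 0.1195, -0.9599] o=[-0.5413, 0.7056, 0.6736] → [0.4740, -0.0196, 0.1227, 0.2535, 0.1195, -0.9599]
V = J·q̇ = [-0.8409, -0.3683, 0.7060, 0.9212, -0.3855, 0.3290]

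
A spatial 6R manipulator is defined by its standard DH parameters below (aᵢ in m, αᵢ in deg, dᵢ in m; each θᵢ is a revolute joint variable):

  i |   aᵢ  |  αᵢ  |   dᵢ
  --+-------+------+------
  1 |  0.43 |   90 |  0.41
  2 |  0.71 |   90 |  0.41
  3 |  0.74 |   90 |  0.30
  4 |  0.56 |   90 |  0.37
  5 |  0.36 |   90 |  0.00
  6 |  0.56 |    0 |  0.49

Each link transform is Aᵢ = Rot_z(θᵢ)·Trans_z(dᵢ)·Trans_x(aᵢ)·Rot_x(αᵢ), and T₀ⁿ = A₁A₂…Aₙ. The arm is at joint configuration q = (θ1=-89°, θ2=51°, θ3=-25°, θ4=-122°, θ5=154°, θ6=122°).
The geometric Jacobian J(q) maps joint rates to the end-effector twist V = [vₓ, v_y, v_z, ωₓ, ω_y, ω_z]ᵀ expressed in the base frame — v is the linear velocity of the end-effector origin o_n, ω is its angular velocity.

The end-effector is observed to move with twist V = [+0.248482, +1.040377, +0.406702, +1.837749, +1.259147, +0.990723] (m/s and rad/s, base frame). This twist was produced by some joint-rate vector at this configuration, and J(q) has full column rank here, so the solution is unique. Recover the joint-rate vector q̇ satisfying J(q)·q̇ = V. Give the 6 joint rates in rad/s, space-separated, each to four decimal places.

0.9590 -0.6090 -0.6690 0.7580 -0.0350 0.7690

o_n = [0.3415, -0.5789, 0.6921]
J₁: ẑ×o_n = [0.5789, 0.3415, -0.0000], ω = ẑ
J2: z=[-0.9998, -0.0175, 0.0000] o=[0.0075, -0.4299, 0.4100] → [-0.0049, 0.2820, 0.1548, -0.9998, -0.0175, 0.0000]
J3: z=[0.0136, -0.7770, -0.6293] o=[-0.3946, -0.8838, 0.9618] → [0.4014, -0.4596, 0.5761, 0.0136, -0.7770, -0.6293]
J4: z=[0.9015, 0.2817, -0.3284] o=[-0.0705, -1.5335, 1.2942] → [0.1439, 0.4075, 0.7445, 0.9015, 0.2817, -0.3284]
J5: z=[-0.3596, 0.0656, -0.9308] o=[0.1283, -0.8932, 1.2625] → [0.2551, -0.4036, -0.1270, -0.3596, 0.0656, -0.9308]
J6: z=[0.7048, 0.6729, -0.2249] o=[0.3484, -1.1585, 1.1588] → [-0.1837, 0.3305, 0.4131, 0.7048, 0.6729, -0.2249]
q̇ = J⁺·V = [0.9590, -0.6090, -0.6690, 0.7580, -0.0350, 0.7690]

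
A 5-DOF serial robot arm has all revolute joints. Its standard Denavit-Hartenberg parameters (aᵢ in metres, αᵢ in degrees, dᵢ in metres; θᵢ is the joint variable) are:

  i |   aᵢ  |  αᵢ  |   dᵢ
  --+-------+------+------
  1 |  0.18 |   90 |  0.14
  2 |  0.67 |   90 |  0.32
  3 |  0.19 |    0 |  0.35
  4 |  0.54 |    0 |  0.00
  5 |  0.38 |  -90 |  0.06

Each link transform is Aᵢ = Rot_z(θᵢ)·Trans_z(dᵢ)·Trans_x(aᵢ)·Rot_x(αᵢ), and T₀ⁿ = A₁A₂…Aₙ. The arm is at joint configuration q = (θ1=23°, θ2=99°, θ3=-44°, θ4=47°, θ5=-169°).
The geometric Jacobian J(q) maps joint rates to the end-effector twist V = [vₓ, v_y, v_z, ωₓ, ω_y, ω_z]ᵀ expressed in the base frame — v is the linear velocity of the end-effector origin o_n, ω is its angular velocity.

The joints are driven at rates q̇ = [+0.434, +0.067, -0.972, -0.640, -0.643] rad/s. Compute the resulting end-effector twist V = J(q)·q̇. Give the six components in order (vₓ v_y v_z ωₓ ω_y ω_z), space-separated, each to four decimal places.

o_n = [0.4463, 0.0544, 1.1693]
J₁: ẑ×o_n = [-0.0544, 0.4463, 0.0000], ω = ẑ
J2: z=[0.3907, -0.9205, 0.0000] o=[0.1657, 0.0703, 0.1400] → [-0.9475, -0.4022, 0.2521, 0.3907, -0.9205, 0.0000]
J3: z=[0.9092, 0.3859, 0.1564] o=[0.1942, -0.2652, 0.8018] → [0.0919, -0.2948, 0.1932, 0.9092, 0.3859, 0.1564]
J4: z=[0.9092, 0.3859, 0.1564] o=[0.4412, -0.0170, 0.9915] → [0.0575, -0.1609, 0.0629, 0.9092, 0.3859, 0.1564]
J5: z=[0.9092, 0.3859, 0.1564] o=[0.3746, -0.0759, 1.5241] → [-0.1573, 0.3338, 0.0908, 0.9092, 0.3859, 0.1564]
V = J·q̇ = [-0.1120, 0.3416, -0.2696, -2.0240, -0.9319, 0.0812]

-0.1120 0.3416 -0.2696 -2.0240 -0.9319 0.0812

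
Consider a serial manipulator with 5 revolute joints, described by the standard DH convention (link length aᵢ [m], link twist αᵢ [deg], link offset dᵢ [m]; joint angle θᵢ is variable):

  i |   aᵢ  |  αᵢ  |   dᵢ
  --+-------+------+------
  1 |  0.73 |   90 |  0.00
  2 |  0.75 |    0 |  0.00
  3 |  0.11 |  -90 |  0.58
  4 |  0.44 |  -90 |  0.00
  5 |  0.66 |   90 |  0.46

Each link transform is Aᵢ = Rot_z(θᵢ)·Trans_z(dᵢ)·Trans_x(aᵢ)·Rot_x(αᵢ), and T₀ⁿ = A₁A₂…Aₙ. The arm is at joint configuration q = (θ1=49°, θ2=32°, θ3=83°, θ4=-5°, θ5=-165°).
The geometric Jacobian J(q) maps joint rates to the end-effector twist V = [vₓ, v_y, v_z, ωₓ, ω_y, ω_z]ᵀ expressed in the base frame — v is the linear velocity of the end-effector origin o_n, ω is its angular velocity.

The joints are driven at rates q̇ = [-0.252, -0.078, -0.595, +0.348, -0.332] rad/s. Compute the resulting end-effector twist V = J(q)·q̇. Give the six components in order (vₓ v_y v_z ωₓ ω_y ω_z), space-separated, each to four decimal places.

o_n = [0.8865, 0.8604, 0.2830]
J₁: ẑ×o_n = [-0.8604, 0.8865, 0.0000], ω = ẑ
J2: z=[0.7547, -0.6561, 0.0000] o=[0.4789, 0.5509, 0.0000] → [-0.1856, -0.2135, 0.5009, 0.7547, -0.6561, 0.0000]
J3: z=[0.7547, -0.6561, 0.0000] o=[0.8962, 1.0310, 0.3974] → [0.0751, 0.0864, -0.1351, 0.7547, -0.6561, 0.0000]
J4: z=[-0.5946, -0.6840, -0.4226] o=[1.3034, 0.6154, 0.4971] → [0.2501, 0.0489, -0.4309, -0.5946, -0.6840, -0.4226]
J5: z=[-0.7760, 0.6258, 0.0790] o=[1.2108, 0.4504, 0.8944] → [-0.4150, -0.5001, -0.1152, -0.7760, 0.6258, 0.0790]
V = J·q̇ = [0.4114, -0.0751, -0.0704, -0.4572, -0.0043, -0.4253]

0.4114 -0.0751 -0.0704 -0.4572 -0.0043 -0.4253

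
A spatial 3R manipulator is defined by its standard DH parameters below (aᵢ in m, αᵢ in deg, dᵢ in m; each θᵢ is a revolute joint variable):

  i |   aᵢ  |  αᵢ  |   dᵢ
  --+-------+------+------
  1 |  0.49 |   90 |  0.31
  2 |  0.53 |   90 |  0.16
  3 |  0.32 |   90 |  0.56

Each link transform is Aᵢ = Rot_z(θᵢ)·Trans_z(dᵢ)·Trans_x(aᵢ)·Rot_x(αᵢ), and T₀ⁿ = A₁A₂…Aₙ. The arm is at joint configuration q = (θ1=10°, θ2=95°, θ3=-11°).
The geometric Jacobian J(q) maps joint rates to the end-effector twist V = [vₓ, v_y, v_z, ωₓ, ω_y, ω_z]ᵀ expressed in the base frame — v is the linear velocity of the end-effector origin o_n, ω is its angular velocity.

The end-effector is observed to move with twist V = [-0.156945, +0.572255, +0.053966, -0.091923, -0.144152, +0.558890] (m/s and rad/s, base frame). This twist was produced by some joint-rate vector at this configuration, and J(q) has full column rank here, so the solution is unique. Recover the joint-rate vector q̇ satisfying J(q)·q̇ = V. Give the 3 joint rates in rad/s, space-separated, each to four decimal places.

o_n = [0.9767, 0.0717, 1.1997]
J₁: ẑ×o_n = [-0.0717, 0.9767, 0.0000], ω = ẑ
J2: z=[0.1736, -0.9848, 0.0000] o=[0.4826, 0.0851, 0.3100] → [-0.8762, -0.1545, 0.4843, 0.1736, -0.9848, 0.0000]
J3: z=[0.9811, 0.1730, 0.0872] o=[0.4648, -0.0805, 0.8380] → [0.0493, -0.3103, 0.0608, 0.9811, 0.1730, 0.0872]
q̇ = J⁺·V = [0.5690, 0.1260, -0.1160]

0.5690 0.1260 -0.1160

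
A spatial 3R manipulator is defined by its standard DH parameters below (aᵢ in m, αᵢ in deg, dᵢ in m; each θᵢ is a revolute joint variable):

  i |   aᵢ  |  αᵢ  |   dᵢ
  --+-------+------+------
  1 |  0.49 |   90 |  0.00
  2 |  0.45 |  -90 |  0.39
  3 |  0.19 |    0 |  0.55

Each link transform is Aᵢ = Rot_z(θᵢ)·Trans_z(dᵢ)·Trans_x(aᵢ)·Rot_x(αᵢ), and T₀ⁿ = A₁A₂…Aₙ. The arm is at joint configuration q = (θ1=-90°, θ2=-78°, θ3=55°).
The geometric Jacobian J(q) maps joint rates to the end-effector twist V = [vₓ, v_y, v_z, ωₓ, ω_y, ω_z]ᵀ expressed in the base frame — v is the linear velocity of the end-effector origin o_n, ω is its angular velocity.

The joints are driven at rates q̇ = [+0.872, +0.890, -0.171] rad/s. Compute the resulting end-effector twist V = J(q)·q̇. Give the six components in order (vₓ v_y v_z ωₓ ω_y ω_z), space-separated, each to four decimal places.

0.9791 -0.5947 0.5562 -0.8900 0.1673 0.8364

o_n = [-0.2344, -1.1442, -0.4324]
J₁: ẑ×o_n = [1.1442, -0.2344, 0.0000], ω = ẑ
J2: z=[-1.0000, -0.0000, 0.0000] o=[0.0000, -0.4900, 0.0000] → [0.0000, -0.4324, 0.6542, -1.0000, -0.0000, 0.0000]
J3: z=[0.0000, -0.9781, 0.2079] o=[-0.3900, -0.5836, -0.4402] → [0.1090, 0.0324, 0.1522, 0.0000, -0.9781, 0.2079]
V = J·q̇ = [0.9791, -0.5947, 0.5562, -0.8900, 0.1673, 0.8364]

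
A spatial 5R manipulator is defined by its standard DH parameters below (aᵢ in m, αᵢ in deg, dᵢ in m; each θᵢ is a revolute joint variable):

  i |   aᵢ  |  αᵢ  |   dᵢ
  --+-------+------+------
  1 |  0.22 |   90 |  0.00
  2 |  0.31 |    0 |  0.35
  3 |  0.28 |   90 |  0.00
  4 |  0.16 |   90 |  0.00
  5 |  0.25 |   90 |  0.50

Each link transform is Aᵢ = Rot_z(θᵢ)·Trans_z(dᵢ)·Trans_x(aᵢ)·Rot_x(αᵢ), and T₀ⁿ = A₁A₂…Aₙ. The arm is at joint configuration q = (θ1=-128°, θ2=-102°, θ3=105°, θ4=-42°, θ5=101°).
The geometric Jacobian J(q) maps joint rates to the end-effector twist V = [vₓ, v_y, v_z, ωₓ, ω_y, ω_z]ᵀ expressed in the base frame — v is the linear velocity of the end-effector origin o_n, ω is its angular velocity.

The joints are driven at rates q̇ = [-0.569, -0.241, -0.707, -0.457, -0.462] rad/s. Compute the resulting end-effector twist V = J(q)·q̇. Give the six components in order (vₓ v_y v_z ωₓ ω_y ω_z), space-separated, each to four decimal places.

o_n = [-0.0452, -0.2150, -0.5468]
J₁: ẑ×o_n = [0.2150, -0.0452, 0.0000], ω = ẑ
J2: z=[-0.7880, 0.6157, 0.0000] o=[-0.1354, -0.1734, 0.0000] → [-0.3366, -0.4309, -0.0228, -0.7880, 0.6157, 0.0000]
J3: z=[-0.7880, 0.6157, 0.0000] o=[-0.3716, 0.0929, -0.3032] → [-0.1499, -0.1919, 0.0417, -0.7880, 0.6157, 0.0000]
J4: z=[-0.0322, -0.0412, -0.9986] o=[-0.5437, -0.1274, -0.2886] → [-0.0768, -0.5061, 0.0234, -0.0322, -0.0412, -0.9986]
J5: z=[0.9970, 0.0690, -0.0350] o=[-0.5325, -0.2869, -0.2823] → [-0.0157, 0.2466, 0.0381, 0.9970, 0.0690, -0.0350]
V = J·q̇ = [0.1072, 0.3826, -0.0523, 0.3011, -0.5967, -0.0964]

0.1072 0.3826 -0.0523 0.3011 -0.5967 -0.0964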